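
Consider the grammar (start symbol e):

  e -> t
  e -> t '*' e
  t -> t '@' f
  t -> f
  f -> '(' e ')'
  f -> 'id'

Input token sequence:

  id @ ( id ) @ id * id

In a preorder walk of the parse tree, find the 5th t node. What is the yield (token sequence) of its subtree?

[e [t [t [t [f id]] @ [f ( [e [t [f id]]] )]] @ [f id]] * [e [t [f id]]]]

id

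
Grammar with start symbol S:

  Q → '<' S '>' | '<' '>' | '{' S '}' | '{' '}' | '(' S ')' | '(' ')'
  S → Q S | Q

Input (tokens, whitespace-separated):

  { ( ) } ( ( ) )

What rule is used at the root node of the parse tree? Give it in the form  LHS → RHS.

S → Q S

[S [Q { [S [Q ( )]] }] [S [Q ( [S [Q ( )]] )]]]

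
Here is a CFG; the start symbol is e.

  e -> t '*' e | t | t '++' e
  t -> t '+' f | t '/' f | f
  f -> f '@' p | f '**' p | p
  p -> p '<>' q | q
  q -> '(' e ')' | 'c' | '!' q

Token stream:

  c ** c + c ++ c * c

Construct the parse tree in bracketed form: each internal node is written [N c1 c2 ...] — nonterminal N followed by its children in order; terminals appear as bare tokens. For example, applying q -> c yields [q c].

e
t ++ e
t + f ++ e
f + f ++ e
f ** p + f ++ e
p ** p + f ++ e
q ** p + f ++ e
c ** p + f ++ e
c ** q + f ++ e
c ** c + f ++ e
c ** c + p ++ e
c ** c + q ++ e
c ** c + c ++ e
c ** c + c ++ t * e
c ** c + c ++ f * e
c ** c + c ++ p * e
c ** c + c ++ q * e
c ** c + c ++ c * e
c ** c + c ++ c * t
c ** c + c ++ c * f
c ** c + c ++ c * p
c ** c + c ++ c * q
c ** c + c ++ c * c

[e [t [t [f [f [p [q c]]] ** [p [q c]]]] + [f [p [q c]]]] ++ [e [t [f [p [q c]]]] * [e [t [f [p [q c]]]]]]]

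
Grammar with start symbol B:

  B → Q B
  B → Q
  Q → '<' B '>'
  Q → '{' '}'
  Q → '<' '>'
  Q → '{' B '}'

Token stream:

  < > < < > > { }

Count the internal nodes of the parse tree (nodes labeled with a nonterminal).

[B [Q < >] [B [Q < [B [Q < >]] >] [B [Q { }]]]]

8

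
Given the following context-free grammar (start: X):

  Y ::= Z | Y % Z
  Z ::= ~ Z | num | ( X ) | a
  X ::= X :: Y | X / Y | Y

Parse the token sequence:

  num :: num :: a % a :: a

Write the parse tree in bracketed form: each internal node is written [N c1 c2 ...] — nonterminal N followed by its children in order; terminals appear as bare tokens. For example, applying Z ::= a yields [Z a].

X
X :: Y
X :: Y :: Y
X :: Y :: Y :: Y
Y :: Y :: Y :: Y
Z :: Y :: Y :: Y
num :: Y :: Y :: Y
num :: Z :: Y :: Y
num :: num :: Y :: Y
num :: num :: Y % Z :: Y
num :: num :: Z % Z :: Y
num :: num :: a % Z :: Y
num :: num :: a % a :: Y
num :: num :: a % a :: Z
num :: num :: a % a :: a

[X [X [X [X [Y [Z num]]] :: [Y [Z num]]] :: [Y [Y [Z a]] % [Z a]]] :: [Y [Z a]]]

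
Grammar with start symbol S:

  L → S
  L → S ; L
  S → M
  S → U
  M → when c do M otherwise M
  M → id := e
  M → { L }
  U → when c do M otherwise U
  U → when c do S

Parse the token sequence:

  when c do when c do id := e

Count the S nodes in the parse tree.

3

[S [U when c do [S [U when c do [S [M id := e]]]]]]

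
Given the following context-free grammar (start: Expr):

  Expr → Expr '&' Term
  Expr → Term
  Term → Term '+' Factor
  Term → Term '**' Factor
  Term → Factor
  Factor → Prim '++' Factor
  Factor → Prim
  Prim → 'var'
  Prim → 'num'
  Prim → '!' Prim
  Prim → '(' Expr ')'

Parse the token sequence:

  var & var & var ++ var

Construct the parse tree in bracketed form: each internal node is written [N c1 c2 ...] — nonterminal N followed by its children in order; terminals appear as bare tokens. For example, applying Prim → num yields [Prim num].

[Expr [Expr [Expr [Term [Factor [Prim var]]]] & [Term [Factor [Prim var]]]] & [Term [Factor [Prim var] ++ [Factor [Prim var]]]]]

Expr
Expr & Term
Expr & Term & Term
Term & Term & Term
Factor & Term & Term
Prim & Term & Term
var & Term & Term
var & Factor & Term
var & Prim & Term
var & var & Term
var & var & Factor
var & var & Prim ++ Factor
var & var & var ++ Factor
var & var & var ++ Prim
var & var & var ++ var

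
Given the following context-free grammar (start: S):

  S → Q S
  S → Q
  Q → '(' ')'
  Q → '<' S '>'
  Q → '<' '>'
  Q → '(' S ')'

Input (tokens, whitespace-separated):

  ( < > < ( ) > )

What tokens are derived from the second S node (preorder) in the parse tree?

< > < ( ) >

[S [Q ( [S [Q < >] [S [Q < [S [Q ( )]] >]]] )]]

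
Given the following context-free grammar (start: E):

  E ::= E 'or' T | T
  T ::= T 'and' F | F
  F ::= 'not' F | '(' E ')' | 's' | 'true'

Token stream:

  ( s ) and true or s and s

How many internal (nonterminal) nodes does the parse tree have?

13

[E [E [T [T [F ( [E [T [F s]]] )]] and [F true]]] or [T [T [F s]] and [F s]]]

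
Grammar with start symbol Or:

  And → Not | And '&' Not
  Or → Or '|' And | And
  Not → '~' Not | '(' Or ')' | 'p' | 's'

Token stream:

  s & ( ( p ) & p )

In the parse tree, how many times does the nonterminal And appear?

[Or [And [And [Not s]] & [Not ( [Or [And [And [Not ( [Or [And [Not p]]] )]] & [Not p]]] )]]]

5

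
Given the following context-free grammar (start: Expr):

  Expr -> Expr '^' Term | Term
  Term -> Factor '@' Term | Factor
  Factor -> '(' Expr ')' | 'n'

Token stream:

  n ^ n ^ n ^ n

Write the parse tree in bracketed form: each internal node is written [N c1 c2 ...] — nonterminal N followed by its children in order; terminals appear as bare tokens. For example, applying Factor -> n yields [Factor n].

[Expr [Expr [Expr [Expr [Term [Factor n]]] ^ [Term [Factor n]]] ^ [Term [Factor n]]] ^ [Term [Factor n]]]

Expr
Expr ^ Term
Expr ^ Term ^ Term
Expr ^ Term ^ Term ^ Term
Term ^ Term ^ Term ^ Term
Factor ^ Term ^ Term ^ Term
n ^ Term ^ Term ^ Term
n ^ Factor ^ Term ^ Term
n ^ n ^ Term ^ Term
n ^ n ^ Factor ^ Term
n ^ n ^ n ^ Term
n ^ n ^ n ^ Factor
n ^ n ^ n ^ n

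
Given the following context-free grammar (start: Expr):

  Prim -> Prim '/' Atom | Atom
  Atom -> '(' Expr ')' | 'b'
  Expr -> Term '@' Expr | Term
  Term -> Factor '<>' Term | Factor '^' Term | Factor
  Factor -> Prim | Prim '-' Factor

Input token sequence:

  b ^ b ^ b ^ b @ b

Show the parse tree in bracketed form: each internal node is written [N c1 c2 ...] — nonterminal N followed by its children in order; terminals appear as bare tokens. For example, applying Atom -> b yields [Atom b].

[Expr [Term [Factor [Prim [Atom b]]] ^ [Term [Factor [Prim [Atom b]]] ^ [Term [Factor [Prim [Atom b]]] ^ [Term [Factor [Prim [Atom b]]]]]]] @ [Expr [Term [Factor [Prim [Atom b]]]]]]

Expr
Term @ Expr
Factor ^ Term @ Expr
Prim ^ Term @ Expr
Atom ^ Term @ Expr
b ^ Term @ Expr
b ^ Factor ^ Term @ Expr
b ^ Prim ^ Term @ Expr
b ^ Atom ^ Term @ Expr
b ^ b ^ Term @ Expr
b ^ b ^ Factor ^ Term @ Expr
b ^ b ^ Prim ^ Term @ Expr
b ^ b ^ Atom ^ Term @ Expr
b ^ b ^ b ^ Term @ Expr
b ^ b ^ b ^ Factor @ Expr
b ^ b ^ b ^ Prim @ Expr
b ^ b ^ b ^ Atom @ Expr
b ^ b ^ b ^ b @ Expr
b ^ b ^ b ^ b @ Term
b ^ b ^ b ^ b @ Factor
b ^ b ^ b ^ b @ Prim
b ^ b ^ b ^ b @ Atom
b ^ b ^ b ^ b @ b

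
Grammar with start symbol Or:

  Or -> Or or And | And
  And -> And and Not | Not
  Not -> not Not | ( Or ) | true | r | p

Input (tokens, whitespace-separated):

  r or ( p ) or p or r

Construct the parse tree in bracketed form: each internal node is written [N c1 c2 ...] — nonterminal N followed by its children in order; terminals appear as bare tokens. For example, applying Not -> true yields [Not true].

Or
Or or And
Or or And or And
Or or And or And or And
And or And or And or And
Not or And or And or And
r or And or And or And
r or Not or And or And
r or ( Or ) or And or And
r or ( And ) or And or And
r or ( Not ) or And or And
r or ( p ) or And or And
r or ( p ) or Not or And
r or ( p ) or p or And
r or ( p ) or p or Not
r or ( p ) or p or r

[Or [Or [Or [Or [And [Not r]]] or [And [Not ( [Or [And [Not p]]] )]]] or [And [Not p]]] or [And [Not r]]]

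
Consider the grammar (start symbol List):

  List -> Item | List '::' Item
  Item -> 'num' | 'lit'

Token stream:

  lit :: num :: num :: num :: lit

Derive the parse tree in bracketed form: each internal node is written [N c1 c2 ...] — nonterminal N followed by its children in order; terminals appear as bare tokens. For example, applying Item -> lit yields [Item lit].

List
List :: Item
List :: Item :: Item
List :: Item :: Item :: Item
List :: Item :: Item :: Item :: Item
Item :: Item :: Item :: Item :: Item
lit :: Item :: Item :: Item :: Item
lit :: num :: Item :: Item :: Item
lit :: num :: num :: Item :: Item
lit :: num :: num :: num :: Item
lit :: num :: num :: num :: lit

[List [List [List [List [List [Item lit]] :: [Item num]] :: [Item num]] :: [Item num]] :: [Item lit]]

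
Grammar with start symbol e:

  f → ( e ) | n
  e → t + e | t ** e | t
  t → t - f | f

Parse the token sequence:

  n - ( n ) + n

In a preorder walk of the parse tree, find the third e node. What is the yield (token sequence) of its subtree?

[e [t [t [f n]] - [f ( [e [t [f n]]] )]] + [e [t [f n]]]]

n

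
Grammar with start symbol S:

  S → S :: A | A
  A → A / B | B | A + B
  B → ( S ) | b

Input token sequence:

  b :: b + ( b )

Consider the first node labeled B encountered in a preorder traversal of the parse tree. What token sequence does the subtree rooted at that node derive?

[S [S [A [B b]]] :: [A [A [B b]] + [B ( [S [A [B b]]] )]]]

b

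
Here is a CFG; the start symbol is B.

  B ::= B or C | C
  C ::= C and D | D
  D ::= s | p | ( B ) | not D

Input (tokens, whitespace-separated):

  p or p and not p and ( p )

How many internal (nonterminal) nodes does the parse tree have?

[B [B [C [D p]]] or [C [C [C [D p]] and [D not [D p]]] and [D ( [B [C [D p]]] )]]]

14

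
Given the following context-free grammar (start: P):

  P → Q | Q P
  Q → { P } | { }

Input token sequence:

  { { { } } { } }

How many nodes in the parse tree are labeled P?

4

[P [Q { [P [Q { [P [Q { }]] }] [P [Q { }]]] }]]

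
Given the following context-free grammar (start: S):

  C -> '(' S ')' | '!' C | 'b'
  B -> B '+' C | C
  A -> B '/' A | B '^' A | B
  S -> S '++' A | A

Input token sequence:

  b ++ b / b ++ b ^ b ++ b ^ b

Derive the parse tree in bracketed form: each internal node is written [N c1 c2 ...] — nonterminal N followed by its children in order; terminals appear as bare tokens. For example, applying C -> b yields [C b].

[S [S [S [S [A [B [C b]]]] ++ [A [B [C b]] / [A [B [C b]]]]] ++ [A [B [C b]] ^ [A [B [C b]]]]] ++ [A [B [C b]] ^ [A [B [C b]]]]]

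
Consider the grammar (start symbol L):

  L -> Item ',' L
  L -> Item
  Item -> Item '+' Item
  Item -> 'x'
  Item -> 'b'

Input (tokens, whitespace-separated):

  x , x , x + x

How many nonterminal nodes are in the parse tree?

[L [Item x] , [L [Item x] , [L [Item [Item x] + [Item x]]]]]

8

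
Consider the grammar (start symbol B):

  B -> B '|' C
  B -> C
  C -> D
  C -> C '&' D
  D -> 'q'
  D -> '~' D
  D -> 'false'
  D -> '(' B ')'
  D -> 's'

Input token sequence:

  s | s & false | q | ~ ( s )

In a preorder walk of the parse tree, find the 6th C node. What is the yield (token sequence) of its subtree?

s

[B [B [B [B [C [D s]]] | [C [C [D s]] & [D false]]] | [C [D q]]] | [C [D ~ [D ( [B [C [D s]]] )]]]]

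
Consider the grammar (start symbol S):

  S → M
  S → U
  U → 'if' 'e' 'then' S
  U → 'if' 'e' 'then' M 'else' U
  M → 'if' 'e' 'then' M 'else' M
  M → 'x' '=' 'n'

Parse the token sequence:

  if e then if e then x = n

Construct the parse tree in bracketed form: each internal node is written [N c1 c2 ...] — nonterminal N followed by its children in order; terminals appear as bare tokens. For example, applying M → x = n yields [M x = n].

S
U
if e then S
if e then U
if e then if e then S
if e then if e then M
if e then if e then x = n

[S [U if e then [S [U if e then [S [M x = n]]]]]]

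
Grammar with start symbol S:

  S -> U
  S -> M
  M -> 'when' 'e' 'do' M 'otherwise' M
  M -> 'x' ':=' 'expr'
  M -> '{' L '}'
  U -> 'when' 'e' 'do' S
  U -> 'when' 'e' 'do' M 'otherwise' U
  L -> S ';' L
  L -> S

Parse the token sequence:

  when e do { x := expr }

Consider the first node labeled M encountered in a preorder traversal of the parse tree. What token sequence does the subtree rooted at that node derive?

{ x := expr }

[S [U when e do [S [M { [L [S [M x := expr]]] }]]]]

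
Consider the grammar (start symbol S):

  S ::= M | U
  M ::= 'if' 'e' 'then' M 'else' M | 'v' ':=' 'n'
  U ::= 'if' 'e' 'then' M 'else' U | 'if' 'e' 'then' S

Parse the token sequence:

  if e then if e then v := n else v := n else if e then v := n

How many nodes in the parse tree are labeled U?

2

[S [U if e then [M if e then [M v := n] else [M v := n]] else [U if e then [S [M v := n]]]]]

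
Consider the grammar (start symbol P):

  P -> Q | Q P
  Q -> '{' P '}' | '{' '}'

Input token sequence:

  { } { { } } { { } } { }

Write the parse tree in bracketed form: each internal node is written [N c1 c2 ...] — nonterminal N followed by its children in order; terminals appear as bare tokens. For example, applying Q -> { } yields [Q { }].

P
Q P
{ } P
{ } Q P
{ } { P } P
{ } { Q } P
{ } { { } } P
{ } { { } } Q P
{ } { { } } { P } P
{ } { { } } { Q } P
{ } { { } } { { } } P
{ } { { } } { { } } Q
{ } { { } } { { } } { }

[P [Q { }] [P [Q { [P [Q { }]] }] [P [Q { [P [Q { }]] }] [P [Q { }]]]]]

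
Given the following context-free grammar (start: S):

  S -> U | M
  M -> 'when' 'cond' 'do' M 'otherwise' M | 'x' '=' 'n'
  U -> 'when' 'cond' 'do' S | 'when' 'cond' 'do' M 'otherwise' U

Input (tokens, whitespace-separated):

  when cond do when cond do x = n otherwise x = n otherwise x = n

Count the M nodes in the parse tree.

[S [M when cond do [M when cond do [M x = n] otherwise [M x = n]] otherwise [M x = n]]]

5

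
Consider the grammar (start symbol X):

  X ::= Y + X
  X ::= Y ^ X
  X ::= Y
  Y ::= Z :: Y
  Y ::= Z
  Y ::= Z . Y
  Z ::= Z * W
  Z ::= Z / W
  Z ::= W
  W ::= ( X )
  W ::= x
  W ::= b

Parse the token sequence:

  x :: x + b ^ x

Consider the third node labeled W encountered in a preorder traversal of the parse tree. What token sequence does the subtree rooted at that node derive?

[X [Y [Z [W x]] :: [Y [Z [W x]]]] + [X [Y [Z [W b]]] ^ [X [Y [Z [W x]]]]]]

b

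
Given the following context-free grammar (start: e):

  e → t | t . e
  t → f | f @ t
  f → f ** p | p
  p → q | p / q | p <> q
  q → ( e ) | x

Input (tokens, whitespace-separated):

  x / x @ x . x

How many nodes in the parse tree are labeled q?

[e [t [f [p [p [q x]] / [q x]]] @ [t [f [p [q x]]]]] . [e [t [f [p [q x]]]]]]

4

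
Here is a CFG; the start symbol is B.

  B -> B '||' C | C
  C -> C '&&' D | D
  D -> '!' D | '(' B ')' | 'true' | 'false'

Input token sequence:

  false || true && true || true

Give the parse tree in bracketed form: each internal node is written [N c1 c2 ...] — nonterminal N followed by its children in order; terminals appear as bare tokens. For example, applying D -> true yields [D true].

[B [B [B [C [D false]]] || [C [C [D true]] && [D true]]] || [C [D true]]]

B
B || C
B || C || C
C || C || C
D || C || C
false || C || C
false || C && D || C
false || D && D || C
false || true && D || C
false || true && true || C
false || true && true || D
false || true && true || true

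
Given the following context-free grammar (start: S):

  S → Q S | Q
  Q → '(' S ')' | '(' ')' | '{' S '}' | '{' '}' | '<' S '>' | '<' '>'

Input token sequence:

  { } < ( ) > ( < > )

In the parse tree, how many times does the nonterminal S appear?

5

[S [Q { }] [S [Q < [S [Q ( )]] >] [S [Q ( [S [Q < >]] )]]]]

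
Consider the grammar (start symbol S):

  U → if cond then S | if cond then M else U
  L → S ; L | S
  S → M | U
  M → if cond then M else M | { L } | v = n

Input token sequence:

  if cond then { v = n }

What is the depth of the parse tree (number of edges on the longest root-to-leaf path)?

7

[S [U if cond then [S [M { [L [S [M v = n]]] }]]]]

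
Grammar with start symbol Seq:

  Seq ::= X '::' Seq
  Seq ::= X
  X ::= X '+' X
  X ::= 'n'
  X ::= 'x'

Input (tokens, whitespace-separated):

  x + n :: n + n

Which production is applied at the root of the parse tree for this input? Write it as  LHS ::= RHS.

[Seq [X [X x] + [X n]] :: [Seq [X [X n] + [X n]]]]

Seq ::= X '::' Seq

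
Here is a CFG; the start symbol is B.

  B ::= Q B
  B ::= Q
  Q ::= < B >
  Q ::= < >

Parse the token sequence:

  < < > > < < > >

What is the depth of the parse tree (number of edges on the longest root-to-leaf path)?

[B [Q < [B [Q < >]] >] [B [Q < [B [Q < >]] >]]]

5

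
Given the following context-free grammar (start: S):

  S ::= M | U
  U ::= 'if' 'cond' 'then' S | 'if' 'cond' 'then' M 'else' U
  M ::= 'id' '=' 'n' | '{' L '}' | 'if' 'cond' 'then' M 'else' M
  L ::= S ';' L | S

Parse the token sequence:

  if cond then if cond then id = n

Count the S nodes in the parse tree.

3

[S [U if cond then [S [U if cond then [S [M id = n]]]]]]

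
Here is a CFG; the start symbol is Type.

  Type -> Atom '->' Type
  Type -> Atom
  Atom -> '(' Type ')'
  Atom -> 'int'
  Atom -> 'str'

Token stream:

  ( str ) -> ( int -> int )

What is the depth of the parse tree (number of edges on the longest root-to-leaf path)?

[Type [Atom ( [Type [Atom str]] )] -> [Type [Atom ( [Type [Atom int] -> [Type [Atom int]]] )]]]

6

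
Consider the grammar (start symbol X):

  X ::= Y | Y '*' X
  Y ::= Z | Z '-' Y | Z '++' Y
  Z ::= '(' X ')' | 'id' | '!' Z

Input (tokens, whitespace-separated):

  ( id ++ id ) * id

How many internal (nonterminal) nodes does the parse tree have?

[X [Y [Z ( [X [Y [Z id] ++ [Y [Z id]]]] )]] * [X [Y [Z id]]]]

11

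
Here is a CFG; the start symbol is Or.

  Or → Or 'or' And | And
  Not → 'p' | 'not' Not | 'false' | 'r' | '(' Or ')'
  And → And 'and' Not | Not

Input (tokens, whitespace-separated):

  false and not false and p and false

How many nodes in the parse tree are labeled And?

[Or [And [And [And [And [Not false]] and [Not not [Not false]]] and [Not p]] and [Not false]]]

4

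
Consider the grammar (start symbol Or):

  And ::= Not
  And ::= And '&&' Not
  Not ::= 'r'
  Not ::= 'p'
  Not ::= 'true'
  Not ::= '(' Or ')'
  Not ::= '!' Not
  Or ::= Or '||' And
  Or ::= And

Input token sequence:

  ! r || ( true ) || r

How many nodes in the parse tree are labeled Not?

5

[Or [Or [Or [And [Not ! [Not r]]]] || [And [Not ( [Or [And [Not true]]] )]]] || [And [Not r]]]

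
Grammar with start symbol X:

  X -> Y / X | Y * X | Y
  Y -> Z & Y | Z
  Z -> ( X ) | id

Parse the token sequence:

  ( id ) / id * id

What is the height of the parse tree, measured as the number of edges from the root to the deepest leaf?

[X [Y [Z ( [X [Y [Z id]]] )]] / [X [Y [Z id]] * [X [Y [Z id]]]]]

6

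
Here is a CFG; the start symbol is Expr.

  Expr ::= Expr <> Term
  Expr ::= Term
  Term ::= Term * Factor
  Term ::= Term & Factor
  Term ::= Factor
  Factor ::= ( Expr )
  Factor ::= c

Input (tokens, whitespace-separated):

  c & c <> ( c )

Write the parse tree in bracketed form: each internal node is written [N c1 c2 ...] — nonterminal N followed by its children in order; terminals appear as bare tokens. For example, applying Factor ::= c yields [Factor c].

Expr
Expr <> Term
Term <> Term
Term & Factor <> Term
Factor & Factor <> Term
c & Factor <> Term
c & c <> Term
c & c <> Factor
c & c <> ( Expr )
c & c <> ( Term )
c & c <> ( Factor )
c & c <> ( c )

[Expr [Expr [Term [Term [Factor c]] & [Factor c]]] <> [Term [Factor ( [Expr [Term [Factor c]]] )]]]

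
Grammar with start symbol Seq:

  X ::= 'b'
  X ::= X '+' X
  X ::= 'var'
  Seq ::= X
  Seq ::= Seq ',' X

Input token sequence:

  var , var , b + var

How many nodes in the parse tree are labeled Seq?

3

[Seq [Seq [Seq [X var]] , [X var]] , [X [X b] + [X var]]]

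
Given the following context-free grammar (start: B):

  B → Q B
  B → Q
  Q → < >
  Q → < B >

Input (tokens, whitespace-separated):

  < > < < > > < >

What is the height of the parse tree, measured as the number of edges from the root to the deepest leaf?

5

[B [Q < >] [B [Q < [B [Q < >]] >] [B [Q < >]]]]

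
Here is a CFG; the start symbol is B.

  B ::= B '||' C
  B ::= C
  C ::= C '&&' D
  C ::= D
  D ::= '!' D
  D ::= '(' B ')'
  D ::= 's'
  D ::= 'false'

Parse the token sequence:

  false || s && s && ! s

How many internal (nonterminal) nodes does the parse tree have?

11

[B [B [C [D false]]] || [C [C [C [D s]] && [D s]] && [D ! [D s]]]]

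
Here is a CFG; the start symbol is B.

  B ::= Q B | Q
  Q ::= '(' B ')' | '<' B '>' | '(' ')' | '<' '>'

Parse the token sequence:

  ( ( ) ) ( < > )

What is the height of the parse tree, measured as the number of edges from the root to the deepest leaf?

[B [Q ( [B [Q ( )]] )] [B [Q ( [B [Q < >]] )]]]

5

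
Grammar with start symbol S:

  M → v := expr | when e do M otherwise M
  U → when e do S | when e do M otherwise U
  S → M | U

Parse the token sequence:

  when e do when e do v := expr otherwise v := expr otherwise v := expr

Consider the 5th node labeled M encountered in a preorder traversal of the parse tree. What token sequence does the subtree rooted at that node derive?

[S [M when e do [M when e do [M v := expr] otherwise [M v := expr]] otherwise [M v := expr]]]

v := expr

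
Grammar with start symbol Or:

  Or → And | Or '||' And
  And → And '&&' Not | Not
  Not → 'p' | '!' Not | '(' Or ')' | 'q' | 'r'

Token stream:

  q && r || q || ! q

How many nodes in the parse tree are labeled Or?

[Or [Or [Or [And [And [Not q]] && [Not r]]] || [And [Not q]]] || [And [Not ! [Not q]]]]

3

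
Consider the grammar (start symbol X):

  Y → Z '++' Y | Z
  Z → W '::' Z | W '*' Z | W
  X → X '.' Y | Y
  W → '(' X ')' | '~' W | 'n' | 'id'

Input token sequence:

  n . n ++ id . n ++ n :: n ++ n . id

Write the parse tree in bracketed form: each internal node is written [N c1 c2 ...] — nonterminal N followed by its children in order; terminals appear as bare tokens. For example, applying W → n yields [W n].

[X [X [X [X [Y [Z [W n]]]] . [Y [Z [W n]] ++ [Y [Z [W id]]]]] . [Y [Z [W n]] ++ [Y [Z [W n] :: [Z [W n]]] ++ [Y [Z [W n]]]]]] . [Y [Z [W id]]]]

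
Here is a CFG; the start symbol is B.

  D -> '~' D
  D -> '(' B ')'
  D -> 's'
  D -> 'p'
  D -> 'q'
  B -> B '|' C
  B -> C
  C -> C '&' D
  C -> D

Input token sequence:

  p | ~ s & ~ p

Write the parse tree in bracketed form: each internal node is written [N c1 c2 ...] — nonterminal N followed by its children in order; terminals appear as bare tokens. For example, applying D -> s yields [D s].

B
B | C
C | C
D | C
p | C
p | C & D
p | D & D
p | ~ D & D
p | ~ s & D
p | ~ s & ~ D
p | ~ s & ~ p

[B [B [C [D p]]] | [C [C [D ~ [D s]]] & [D ~ [D p]]]]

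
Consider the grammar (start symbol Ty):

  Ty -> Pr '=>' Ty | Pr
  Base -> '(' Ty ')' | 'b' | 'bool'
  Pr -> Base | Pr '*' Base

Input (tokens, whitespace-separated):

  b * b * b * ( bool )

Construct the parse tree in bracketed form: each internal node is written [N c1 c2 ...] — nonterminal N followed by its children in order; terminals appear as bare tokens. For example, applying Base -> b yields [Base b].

Ty
Pr
Pr * Base
Pr * Base * Base
Pr * Base * Base * Base
Base * Base * Base * Base
b * Base * Base * Base
b * b * Base * Base
b * b * b * Base
b * b * b * ( Ty )
b * b * b * ( Pr )
b * b * b * ( Base )
b * b * b * ( bool )

[Ty [Pr [Pr [Pr [Pr [Base b]] * [Base b]] * [Base b]] * [Base ( [Ty [Pr [Base bool]]] )]]]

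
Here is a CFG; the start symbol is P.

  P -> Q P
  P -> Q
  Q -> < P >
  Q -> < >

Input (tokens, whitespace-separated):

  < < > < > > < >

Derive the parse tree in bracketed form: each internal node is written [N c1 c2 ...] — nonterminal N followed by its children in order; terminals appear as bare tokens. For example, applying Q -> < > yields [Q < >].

[P [Q < [P [Q < >] [P [Q < >]]] >] [P [Q < >]]]

P
Q P
< P > P
< Q P > P
< < > P > P
< < > Q > P
< < > < > > P
< < > < > > Q
< < > < > > < >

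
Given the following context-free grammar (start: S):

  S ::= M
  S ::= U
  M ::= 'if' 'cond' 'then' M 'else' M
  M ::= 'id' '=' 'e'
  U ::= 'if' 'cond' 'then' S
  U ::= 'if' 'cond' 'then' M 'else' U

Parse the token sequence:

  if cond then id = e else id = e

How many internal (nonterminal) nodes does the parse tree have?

[S [M if cond then [M id = e] else [M id = e]]]

4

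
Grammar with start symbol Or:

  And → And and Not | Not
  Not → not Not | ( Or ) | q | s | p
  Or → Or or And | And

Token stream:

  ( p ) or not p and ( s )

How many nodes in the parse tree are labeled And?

[Or [Or [And [Not ( [Or [And [Not p]]] )]]] or [And [And [Not not [Not p]]] and [Not ( [Or [And [Not s]]] )]]]

5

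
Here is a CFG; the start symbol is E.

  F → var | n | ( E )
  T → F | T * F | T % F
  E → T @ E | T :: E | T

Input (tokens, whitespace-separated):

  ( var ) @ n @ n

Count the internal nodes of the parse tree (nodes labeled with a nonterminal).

12

[E [T [F ( [E [T [F var]]] )]] @ [E [T [F n]] @ [E [T [F n]]]]]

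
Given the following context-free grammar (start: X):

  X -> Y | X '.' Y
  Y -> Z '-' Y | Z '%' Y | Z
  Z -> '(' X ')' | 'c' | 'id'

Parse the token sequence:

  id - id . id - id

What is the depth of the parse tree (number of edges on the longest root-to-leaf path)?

[X [X [Y [Z id] - [Y [Z id]]]] . [Y [Z id] - [Y [Z id]]]]

5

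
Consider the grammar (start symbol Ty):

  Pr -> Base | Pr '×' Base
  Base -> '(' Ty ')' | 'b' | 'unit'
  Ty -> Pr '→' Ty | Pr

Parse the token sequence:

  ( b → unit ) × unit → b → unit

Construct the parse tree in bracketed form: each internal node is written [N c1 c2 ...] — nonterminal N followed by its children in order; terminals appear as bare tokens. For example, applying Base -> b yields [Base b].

Ty
Pr → Ty
Pr × Base → Ty
Base × Base → Ty
( Ty ) × Base → Ty
( Pr → Ty ) × Base → Ty
( Base → Ty ) × Base → Ty
( b → Ty ) × Base → Ty
( b → Pr ) × Base → Ty
( b → Base ) × Base → Ty
( b → unit ) × Base → Ty
( b → unit ) × unit → Ty
( b → unit ) × unit → Pr → Ty
( b → unit ) × unit → Base → Ty
( b → unit ) × unit → b → Ty
( b → unit ) × unit → b → Pr
( b → unit ) × unit → b → Base
( b → unit ) × unit → b → unit

[Ty [Pr [Pr [Base ( [Ty [Pr [Base b]] → [Ty [Pr [Base unit]]]] )]] × [Base unit]] → [Ty [Pr [Base b]] → [Ty [Pr [Base unit]]]]]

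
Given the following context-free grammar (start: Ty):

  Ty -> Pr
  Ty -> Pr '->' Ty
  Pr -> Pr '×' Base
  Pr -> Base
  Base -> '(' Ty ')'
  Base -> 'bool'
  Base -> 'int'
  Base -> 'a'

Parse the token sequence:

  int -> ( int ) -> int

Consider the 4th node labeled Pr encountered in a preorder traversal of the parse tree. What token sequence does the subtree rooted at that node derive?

[Ty [Pr [Base int]] -> [Ty [Pr [Base ( [Ty [Pr [Base int]]] )]] -> [Ty [Pr [Base int]]]]]

int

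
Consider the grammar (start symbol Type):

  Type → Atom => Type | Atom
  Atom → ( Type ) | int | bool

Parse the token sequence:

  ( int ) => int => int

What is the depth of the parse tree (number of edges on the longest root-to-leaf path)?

4

[Type [Atom ( [Type [Atom int]] )] => [Type [Atom int] => [Type [Atom int]]]]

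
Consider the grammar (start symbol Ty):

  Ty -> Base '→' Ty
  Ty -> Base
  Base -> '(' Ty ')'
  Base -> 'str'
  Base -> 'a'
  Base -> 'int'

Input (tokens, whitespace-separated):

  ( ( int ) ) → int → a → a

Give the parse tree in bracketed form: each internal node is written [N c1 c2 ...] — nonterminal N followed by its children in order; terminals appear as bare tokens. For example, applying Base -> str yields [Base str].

[Ty [Base ( [Ty [Base ( [Ty [Base int]] )]] )] → [Ty [Base int] → [Ty [Base a] → [Ty [Base a]]]]]

Ty
Base → Ty
( Ty ) → Ty
( Base ) → Ty
( ( Ty ) ) → Ty
( ( Base ) ) → Ty
( ( int ) ) → Ty
( ( int ) ) → Base → Ty
( ( int ) ) → int → Ty
( ( int ) ) → int → Base → Ty
( ( int ) ) → int → a → Ty
( ( int ) ) → int → a → Base
( ( int ) ) → int → a → a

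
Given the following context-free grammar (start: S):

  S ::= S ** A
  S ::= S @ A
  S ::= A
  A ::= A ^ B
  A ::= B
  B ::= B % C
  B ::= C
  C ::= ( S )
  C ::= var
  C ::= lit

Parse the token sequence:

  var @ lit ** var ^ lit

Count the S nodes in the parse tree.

3

[S [S [S [A [B [C var]]]] @ [A [B [C lit]]]] ** [A [A [B [C var]]] ^ [B [C lit]]]]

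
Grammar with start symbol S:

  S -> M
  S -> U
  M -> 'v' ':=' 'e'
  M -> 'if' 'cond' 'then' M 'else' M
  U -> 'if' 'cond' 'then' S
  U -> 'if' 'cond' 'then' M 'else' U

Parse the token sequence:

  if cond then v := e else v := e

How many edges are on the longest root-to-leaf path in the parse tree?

[S [M if cond then [M v := e] else [M v := e]]]

3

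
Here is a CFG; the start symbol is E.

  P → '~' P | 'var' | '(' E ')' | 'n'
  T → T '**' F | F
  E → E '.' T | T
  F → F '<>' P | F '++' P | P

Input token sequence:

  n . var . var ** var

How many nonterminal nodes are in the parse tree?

15

[E [E [E [T [F [P n]]]] . [T [F [P var]]]] . [T [T [F [P var]]] ** [F [P var]]]]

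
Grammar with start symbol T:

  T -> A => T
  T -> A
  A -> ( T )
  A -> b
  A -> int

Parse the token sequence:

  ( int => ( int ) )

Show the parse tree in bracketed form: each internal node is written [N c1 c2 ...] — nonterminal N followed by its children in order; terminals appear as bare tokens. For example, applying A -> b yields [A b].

T
A
( T )
( A => T )
( int => T )
( int => A )
( int => ( T ) )
( int => ( A ) )
( int => ( int ) )

[T [A ( [T [A int] => [T [A ( [T [A int]] )]]] )]]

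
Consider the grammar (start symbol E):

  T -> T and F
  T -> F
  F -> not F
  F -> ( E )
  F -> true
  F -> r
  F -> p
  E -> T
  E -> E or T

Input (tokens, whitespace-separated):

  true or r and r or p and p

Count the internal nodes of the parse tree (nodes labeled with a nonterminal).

13

[E [E [E [T [F true]]] or [T [T [F r]] and [F r]]] or [T [T [F p]] and [F p]]]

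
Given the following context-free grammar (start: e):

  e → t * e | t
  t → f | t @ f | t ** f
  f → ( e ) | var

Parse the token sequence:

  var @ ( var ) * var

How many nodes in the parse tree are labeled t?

4

[e [t [t [f var]] @ [f ( [e [t [f var]]] )]] * [e [t [f var]]]]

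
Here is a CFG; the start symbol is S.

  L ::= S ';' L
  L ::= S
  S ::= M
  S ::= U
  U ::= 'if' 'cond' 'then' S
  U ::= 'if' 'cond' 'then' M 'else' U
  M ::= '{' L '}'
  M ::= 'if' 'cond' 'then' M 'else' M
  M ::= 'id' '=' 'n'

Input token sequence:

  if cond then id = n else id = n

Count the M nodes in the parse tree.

3

[S [M if cond then [M id = n] else [M id = n]]]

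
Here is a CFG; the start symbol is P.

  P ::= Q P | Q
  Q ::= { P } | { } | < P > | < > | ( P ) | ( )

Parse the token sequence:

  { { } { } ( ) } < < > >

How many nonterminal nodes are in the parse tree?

[P [Q { [P [Q { }] [P [Q { }] [P [Q ( )]]]] }] [P [Q < [P [Q < >]] >]]]

12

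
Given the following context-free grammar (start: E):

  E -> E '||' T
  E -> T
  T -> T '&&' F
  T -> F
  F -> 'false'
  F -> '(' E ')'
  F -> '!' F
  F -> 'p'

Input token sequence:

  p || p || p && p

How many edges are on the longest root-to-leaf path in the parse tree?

5

[E [E [E [T [F p]]] || [T [F p]]] || [T [T [F p]] && [F p]]]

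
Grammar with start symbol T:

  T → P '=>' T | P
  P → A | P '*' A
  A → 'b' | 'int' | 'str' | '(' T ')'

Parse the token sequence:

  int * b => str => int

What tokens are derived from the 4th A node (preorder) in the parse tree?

int

[T [P [P [A int]] * [A b]] => [T [P [A str]] => [T [P [A int]]]]]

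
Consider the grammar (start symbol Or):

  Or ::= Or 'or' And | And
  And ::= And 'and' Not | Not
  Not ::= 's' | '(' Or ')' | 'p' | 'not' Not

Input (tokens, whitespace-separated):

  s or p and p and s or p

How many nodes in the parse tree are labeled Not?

[Or [Or [Or [And [Not s]]] or [And [And [And [Not p]] and [Not p]] and [Not s]]] or [And [Not p]]]

5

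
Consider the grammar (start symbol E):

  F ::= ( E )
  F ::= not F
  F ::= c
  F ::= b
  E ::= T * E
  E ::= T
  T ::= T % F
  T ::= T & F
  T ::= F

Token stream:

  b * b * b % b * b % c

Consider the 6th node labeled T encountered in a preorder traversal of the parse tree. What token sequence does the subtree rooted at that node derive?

[E [T [F b]] * [E [T [F b]] * [E [T [T [F b]] % [F b]] * [E [T [T [F b]] % [F c]]]]]]

b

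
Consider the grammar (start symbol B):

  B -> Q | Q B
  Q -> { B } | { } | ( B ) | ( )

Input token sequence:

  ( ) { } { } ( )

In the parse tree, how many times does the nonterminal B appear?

[B [Q ( )] [B [Q { }] [B [Q { }] [B [Q ( )]]]]]

4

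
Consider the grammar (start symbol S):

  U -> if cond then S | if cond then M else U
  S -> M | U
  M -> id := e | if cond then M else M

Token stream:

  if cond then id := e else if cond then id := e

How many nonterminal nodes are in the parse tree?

6

[S [U if cond then [M id := e] else [U if cond then [S [M id := e]]]]]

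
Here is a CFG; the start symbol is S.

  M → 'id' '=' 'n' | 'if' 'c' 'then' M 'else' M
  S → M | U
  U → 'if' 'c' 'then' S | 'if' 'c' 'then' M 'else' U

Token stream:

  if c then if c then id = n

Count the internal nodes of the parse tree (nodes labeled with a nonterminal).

[S [U if c then [S [U if c then [S [M id = n]]]]]]

6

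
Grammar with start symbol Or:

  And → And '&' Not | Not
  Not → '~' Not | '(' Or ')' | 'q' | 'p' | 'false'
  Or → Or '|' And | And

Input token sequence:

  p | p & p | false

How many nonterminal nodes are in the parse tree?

[Or [Or [Or [And [Not p]]] | [And [And [Not p]] & [Not p]]] | [And [Not false]]]

11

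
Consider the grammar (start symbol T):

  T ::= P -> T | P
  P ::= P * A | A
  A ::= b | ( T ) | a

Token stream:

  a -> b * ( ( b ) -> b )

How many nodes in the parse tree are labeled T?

5

[T [P [A a]] -> [T [P [P [A b]] * [A ( [T [P [A ( [T [P [A b]]] )]] -> [T [P [A b]]]] )]]]]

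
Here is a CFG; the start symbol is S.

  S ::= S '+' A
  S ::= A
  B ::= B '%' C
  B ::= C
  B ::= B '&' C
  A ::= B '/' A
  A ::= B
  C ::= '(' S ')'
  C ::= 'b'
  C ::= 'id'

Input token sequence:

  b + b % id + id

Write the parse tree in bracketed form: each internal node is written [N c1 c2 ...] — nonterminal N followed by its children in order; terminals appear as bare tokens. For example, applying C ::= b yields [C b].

[S [S [S [A [B [C b]]]] + [A [B [B [C b]] % [C id]]]] + [A [B [C id]]]]

S
S + A
S + A + A
A + A + A
B + A + A
C + A + A
b + A + A
b + B + A
b + B % C + A
b + C % C + A
b + b % C + A
b + b % id + A
b + b % id + B
b + b % id + C
b + b % id + id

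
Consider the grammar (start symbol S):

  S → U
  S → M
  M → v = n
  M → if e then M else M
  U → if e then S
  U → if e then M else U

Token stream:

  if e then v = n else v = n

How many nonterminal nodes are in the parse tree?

4

[S [M if e then [M v = n] else [M v = n]]]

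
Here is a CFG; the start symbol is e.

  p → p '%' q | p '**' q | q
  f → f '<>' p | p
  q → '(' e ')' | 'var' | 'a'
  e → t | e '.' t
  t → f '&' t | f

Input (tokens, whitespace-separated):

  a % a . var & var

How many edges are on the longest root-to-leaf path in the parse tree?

7

[e [e [t [f [p [p [q a]] % [q a]]]]] . [t [f [p [q var]]] & [t [f [p [q var]]]]]]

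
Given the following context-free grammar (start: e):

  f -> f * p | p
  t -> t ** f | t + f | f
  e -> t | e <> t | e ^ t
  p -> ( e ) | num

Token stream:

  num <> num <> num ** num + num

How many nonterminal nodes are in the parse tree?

[e [e [e [t [f [p num]]]] <> [t [f [p num]]]] <> [t [t [t [f [p num]]] ** [f [p num]]] + [f [p num]]]]

18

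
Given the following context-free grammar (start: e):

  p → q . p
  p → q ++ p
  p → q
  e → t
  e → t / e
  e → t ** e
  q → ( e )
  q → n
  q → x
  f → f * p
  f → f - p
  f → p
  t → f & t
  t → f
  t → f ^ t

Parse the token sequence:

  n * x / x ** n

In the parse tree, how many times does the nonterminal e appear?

3

[e [t [f [f [p [q n]]] * [p [q x]]]] / [e [t [f [p [q x]]]] ** [e [t [f [p [q n]]]]]]]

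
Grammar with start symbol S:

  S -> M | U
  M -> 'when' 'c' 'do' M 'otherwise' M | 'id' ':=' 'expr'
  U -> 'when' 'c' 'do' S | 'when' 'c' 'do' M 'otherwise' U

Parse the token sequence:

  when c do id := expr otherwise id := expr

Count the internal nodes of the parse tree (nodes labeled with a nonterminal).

[S [M when c do [M id := expr] otherwise [M id := expr]]]

4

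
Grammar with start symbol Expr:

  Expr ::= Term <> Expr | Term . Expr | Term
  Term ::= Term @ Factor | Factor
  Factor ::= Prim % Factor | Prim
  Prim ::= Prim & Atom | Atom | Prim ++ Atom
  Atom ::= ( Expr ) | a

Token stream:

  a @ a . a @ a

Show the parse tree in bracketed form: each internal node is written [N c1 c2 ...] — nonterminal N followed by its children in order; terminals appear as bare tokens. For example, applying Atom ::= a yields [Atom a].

[Expr [Term [Term [Factor [Prim [Atom a]]]] @ [Factor [Prim [Atom a]]]] . [Expr [Term [Term [Factor [Prim [Atom a]]]] @ [Factor [Prim [Atom a]]]]]]

Expr
Term . Expr
Term @ Factor . Expr
Factor @ Factor . Expr
Prim @ Factor . Expr
Atom @ Factor . Expr
a @ Factor . Expr
a @ Prim . Expr
a @ Atom . Expr
a @ a . Expr
a @ a . Term
a @ a . Term @ Factor
a @ a . Factor @ Factor
a @ a . Prim @ Factor
a @ a . Atom @ Factor
a @ a . a @ Factor
a @ a . a @ Prim
a @ a . a @ Atom
a @ a . a @ a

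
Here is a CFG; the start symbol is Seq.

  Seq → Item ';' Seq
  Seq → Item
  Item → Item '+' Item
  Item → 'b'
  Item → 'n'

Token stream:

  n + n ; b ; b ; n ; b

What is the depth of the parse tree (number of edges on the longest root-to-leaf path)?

6

[Seq [Item [Item n] + [Item n]] ; [Seq [Item b] ; [Seq [Item b] ; [Seq [Item n] ; [Seq [Item b]]]]]]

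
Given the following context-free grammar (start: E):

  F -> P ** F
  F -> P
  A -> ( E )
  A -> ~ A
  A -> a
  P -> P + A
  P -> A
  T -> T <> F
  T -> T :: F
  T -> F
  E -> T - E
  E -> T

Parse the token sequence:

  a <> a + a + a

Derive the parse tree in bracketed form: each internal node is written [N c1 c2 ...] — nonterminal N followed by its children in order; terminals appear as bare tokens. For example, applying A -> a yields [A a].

[E [T [T [F [P [A a]]]] <> [F [P [P [P [A a]] + [A a]] + [A a]]]]]

E
T
T <> F
F <> F
P <> F
A <> F
a <> F
a <> P
a <> P + A
a <> P + A + A
a <> A + A + A
a <> a + A + A
a <> a + a + A
a <> a + a + a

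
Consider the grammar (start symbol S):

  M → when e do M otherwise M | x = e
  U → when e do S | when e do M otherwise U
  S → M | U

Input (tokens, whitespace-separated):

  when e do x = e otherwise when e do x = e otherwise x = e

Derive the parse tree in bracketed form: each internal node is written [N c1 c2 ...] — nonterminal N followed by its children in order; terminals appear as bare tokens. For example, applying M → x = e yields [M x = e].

S
M
when e do M otherwise M
when e do x = e otherwise M
when e do x = e otherwise when e do M otherwise M
when e do x = e otherwise when e do x = e otherwise M
when e do x = e otherwise when e do x = e otherwise x = e

[S [M when e do [M x = e] otherwise [M when e do [M x = e] otherwise [M x = e]]]]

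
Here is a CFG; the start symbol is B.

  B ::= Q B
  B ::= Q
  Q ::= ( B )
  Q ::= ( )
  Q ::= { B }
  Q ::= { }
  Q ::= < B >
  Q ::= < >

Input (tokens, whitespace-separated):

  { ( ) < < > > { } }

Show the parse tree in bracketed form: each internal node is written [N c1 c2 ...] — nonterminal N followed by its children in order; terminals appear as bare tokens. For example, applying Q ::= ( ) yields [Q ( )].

B
Q
{ B }
{ Q B }
{ ( ) B }
{ ( ) Q B }
{ ( ) < B > B }
{ ( ) < Q > B }
{ ( ) < < > > B }
{ ( ) < < > > Q }
{ ( ) < < > > { } }

[B [Q { [B [Q ( )] [B [Q < [B [Q < >]] >] [B [Q { }]]]] }]]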